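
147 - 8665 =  - 8518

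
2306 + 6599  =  8905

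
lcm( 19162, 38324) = 38324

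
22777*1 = 22777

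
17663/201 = 17663/201 = 87.88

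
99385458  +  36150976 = 135536434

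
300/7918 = 150/3959 = 0.04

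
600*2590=1554000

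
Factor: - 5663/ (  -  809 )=7^1  =  7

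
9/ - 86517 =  -1/9613 = - 0.00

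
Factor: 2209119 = 3^1*11^1 * 66943^1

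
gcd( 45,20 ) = 5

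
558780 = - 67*( - 8340 ) 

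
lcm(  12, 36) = 36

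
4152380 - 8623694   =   - 4471314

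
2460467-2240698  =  219769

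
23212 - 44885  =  -21673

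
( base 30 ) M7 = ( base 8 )1233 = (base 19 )1g2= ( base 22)187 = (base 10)667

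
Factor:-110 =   -  2^1*5^1 * 11^1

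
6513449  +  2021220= 8534669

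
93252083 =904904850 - 811652767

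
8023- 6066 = 1957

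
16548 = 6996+9552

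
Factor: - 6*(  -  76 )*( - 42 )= -19152 = - 2^4* 3^2*7^1*19^1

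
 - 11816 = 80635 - 92451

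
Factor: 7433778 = 2^1*3^1*11^1*163^1*691^1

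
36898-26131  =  10767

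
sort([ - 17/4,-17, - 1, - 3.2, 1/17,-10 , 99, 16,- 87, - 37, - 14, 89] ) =[ - 87,-37,- 17, - 14, - 10, - 17/4,-3.2,  -  1, 1/17, 16,89, 99] 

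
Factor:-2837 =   -  2837^1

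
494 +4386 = 4880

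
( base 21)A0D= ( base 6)32251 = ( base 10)4423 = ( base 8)10507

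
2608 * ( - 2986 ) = - 7787488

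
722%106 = 86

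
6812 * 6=40872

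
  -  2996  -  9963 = -12959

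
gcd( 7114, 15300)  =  2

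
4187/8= 4187/8 = 523.38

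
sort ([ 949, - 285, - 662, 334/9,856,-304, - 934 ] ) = [ - 934,-662,  -  304, - 285 , 334/9  ,  856, 949 ]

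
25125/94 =25125/94 = 267.29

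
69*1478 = 101982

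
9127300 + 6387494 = 15514794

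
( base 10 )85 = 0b1010101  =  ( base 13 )67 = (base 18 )4d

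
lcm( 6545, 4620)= 78540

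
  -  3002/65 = -3002/65= - 46.18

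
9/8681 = 9/8681 = 0.00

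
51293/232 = 221 + 21/232 = 221.09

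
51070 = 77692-26622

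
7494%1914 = 1752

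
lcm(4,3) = 12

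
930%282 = 84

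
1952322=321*6082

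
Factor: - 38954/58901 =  - 2^1*19477^1*58901^( - 1)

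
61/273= 61/273 = 0.22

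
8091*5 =40455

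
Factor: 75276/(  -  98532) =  - 123/161 = - 3^1*7^(  -  1 ) * 23^( - 1 )*41^1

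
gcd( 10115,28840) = 35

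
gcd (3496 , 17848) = 184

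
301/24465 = 43/3495 =0.01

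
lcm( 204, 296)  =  15096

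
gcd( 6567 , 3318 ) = 3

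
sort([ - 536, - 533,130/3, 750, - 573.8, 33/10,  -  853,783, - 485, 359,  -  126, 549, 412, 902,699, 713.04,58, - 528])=[ - 853 ,  -  573.8, - 536,-533, - 528, - 485, - 126,33/10, 130/3,58,359,412, 549,699, 713.04 , 750,783,902 ] 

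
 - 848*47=  -  39856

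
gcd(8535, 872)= 1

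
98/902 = 49/451 = 0.11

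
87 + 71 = 158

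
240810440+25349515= 266159955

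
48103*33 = 1587399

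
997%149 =103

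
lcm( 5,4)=20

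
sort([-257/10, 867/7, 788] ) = [ - 257/10,867/7, 788 ]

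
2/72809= 2/72809 = 0.00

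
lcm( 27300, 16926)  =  846300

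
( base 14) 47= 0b111111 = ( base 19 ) 36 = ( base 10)63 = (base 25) 2d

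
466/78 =5+38/39 = 5.97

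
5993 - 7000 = -1007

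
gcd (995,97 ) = 1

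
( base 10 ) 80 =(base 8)120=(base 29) 2M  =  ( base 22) 3e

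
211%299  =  211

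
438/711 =146/237 = 0.62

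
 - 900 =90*( - 10) 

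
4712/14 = 2356/7  =  336.57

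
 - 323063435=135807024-458870459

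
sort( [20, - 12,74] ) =[ - 12,20,74 ] 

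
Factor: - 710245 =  - 5^1*142049^1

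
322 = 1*322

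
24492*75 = 1836900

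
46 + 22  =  68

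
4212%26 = 0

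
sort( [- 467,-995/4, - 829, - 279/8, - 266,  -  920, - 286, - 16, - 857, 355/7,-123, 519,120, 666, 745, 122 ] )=[ - 920, - 857, - 829, - 467, - 286, - 266, - 995/4, - 123, - 279/8, - 16, 355/7 , 120,122, 519,  666, 745 ]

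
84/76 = 21/19  =  1.11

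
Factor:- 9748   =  -2^2 * 2437^1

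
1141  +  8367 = 9508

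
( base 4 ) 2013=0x87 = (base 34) 3x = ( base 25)5a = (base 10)135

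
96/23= 4 + 4/23 =4.17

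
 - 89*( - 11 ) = 979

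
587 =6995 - 6408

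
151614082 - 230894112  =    -  79280030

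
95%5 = 0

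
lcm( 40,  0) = 0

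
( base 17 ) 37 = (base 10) 58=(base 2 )111010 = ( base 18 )34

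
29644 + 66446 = 96090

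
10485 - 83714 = -73229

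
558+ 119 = 677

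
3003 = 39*77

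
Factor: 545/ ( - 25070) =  - 1/46=- 2^(  -  1 )*23^( - 1 )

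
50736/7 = 7248   =  7248.00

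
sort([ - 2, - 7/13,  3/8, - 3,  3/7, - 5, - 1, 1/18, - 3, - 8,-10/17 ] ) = [-8 , -5, - 3,  -  3, - 2,-1 ,-10/17 , - 7/13,1/18,3/8,3/7]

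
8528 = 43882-35354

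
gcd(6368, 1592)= 1592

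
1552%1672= 1552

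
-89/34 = - 3 + 13/34  =  - 2.62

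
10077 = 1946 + 8131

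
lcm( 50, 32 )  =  800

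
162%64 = 34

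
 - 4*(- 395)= 1580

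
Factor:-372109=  - 37^1*89^1 *113^1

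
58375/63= 58375/63 = 926.59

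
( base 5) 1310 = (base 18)b7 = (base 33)67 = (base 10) 205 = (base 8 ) 315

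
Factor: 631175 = 5^2* 25247^1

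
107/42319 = 107/42319 = 0.00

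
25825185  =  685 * 37701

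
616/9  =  616/9 = 68.44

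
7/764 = 7/764 = 0.01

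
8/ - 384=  - 1/48 = -0.02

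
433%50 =33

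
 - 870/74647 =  - 870/74647 =- 0.01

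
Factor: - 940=- 2^2 * 5^1 * 47^1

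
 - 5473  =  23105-28578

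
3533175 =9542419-6009244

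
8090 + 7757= 15847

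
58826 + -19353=39473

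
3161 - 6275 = - 3114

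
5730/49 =116 + 46/49 = 116.94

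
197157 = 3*65719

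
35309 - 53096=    - 17787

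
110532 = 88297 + 22235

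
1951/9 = 1951/9 = 216.78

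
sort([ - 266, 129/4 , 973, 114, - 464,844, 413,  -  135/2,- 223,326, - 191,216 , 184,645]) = [ - 464, - 266, - 223,  -  191, - 135/2,129/4,114,184,216,  326, 413,645,844, 973]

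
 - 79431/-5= 79431/5 =15886.20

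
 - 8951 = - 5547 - 3404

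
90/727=90/727  =  0.12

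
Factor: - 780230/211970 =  - 47^(-1)*173^1 = - 173/47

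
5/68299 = 5/68299 = 0.00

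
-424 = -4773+4349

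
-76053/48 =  - 1585 + 9/16 = - 1584.44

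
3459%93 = 18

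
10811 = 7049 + 3762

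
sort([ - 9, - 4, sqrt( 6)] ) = [ - 9, - 4, sqrt(6) ] 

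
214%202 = 12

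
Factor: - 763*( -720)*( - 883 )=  - 2^4 * 3^2 * 5^1*7^1*109^1*883^1 = - 485084880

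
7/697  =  7/697 = 0.01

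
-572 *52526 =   -  30044872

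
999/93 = 10 + 23/31 = 10.74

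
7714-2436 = 5278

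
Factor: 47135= 5^1  *11^1*857^1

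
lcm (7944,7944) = 7944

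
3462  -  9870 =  - 6408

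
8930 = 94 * 95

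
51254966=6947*7378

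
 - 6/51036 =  - 1/8506 = - 0.00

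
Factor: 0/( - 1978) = 0^1 = 0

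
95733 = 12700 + 83033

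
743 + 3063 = 3806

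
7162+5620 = 12782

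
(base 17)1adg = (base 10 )8040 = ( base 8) 17550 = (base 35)6JP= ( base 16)1F68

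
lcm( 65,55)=715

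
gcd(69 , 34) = 1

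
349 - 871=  - 522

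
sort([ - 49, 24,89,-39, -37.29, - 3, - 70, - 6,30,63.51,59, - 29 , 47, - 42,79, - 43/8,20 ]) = [  -  70, - 49, - 42, - 39,  -  37.29, - 29, - 6 , - 43/8,  -  3  ,  20 , 24,30 , 47,59,63.51,79,89] 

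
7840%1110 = 70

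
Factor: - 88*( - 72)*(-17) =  -2^6*3^2*11^1  *  17^1 = -107712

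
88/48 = 11/6 = 1.83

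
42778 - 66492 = -23714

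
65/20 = 13/4=3.25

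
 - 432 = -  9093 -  - 8661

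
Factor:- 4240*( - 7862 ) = 33334880=2^5*5^1*53^1*3931^1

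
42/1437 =14/479=0.03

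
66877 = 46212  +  20665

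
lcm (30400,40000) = 760000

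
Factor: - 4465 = - 5^1*19^1*47^1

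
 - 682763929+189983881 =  - 492780048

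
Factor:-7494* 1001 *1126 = -2^2*3^1 * 7^1*11^1 * 13^1*563^1*1249^1 = -  8446682244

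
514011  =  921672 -407661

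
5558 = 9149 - 3591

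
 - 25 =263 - 288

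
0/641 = 0 = 0.00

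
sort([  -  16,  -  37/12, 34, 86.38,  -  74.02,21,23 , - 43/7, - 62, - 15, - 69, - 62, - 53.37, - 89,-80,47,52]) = [- 89, - 80,-74.02, - 69, - 62, - 62, - 53.37,-16, - 15,-43/7 ,- 37/12, 21,23 , 34,47,52,86.38 ]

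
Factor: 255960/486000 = 79/150= 2^(-1 )*3^ ( - 1 )*5^(-2)*79^1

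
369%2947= 369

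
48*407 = 19536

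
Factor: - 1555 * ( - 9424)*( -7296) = -106917918720 =- 2^11*3^1*5^1*19^2*31^1*311^1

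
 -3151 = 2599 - 5750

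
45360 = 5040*9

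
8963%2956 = 95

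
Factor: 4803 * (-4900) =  - 23534700=- 2^2 * 3^1* 5^2*7^2 * 1601^1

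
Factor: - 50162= - 2^1*7^1 * 3583^1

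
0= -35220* 0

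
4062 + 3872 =7934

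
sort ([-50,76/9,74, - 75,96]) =[ - 75, - 50,76/9 , 74,96]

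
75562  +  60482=136044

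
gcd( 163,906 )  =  1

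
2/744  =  1/372 =0.00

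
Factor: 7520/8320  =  47/52 =2^(-2 )*13^ (- 1 )*47^1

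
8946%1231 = 329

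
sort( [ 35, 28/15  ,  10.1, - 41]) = [  -  41,28/15, 10.1, 35] 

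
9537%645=507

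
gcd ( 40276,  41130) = 2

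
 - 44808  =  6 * (- 7468)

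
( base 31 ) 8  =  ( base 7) 11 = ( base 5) 13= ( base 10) 8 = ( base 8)10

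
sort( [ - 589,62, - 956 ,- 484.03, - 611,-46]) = [ - 956, - 611, - 589 , - 484.03, - 46,62]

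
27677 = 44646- 16969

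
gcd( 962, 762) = 2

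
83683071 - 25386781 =58296290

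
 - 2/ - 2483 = 2/2483  =  0.00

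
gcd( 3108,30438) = 6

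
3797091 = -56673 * ( - 67 )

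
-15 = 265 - 280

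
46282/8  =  23141/4 = 5785.25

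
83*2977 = 247091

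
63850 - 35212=28638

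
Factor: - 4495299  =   - 3^1*1498433^1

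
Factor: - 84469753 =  - 17^1 *4968809^1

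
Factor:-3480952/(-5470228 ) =870238/1367557 = 2^1 * 19^1*23^( - 1) *37^( - 1)*1607^( - 1) * 22901^1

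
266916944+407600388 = 674517332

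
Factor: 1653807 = 3^1*551269^1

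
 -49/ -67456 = 49/67456=0.00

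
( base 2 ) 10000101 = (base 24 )5D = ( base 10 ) 133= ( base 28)4L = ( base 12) B1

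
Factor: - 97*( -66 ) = 6402 = 2^1*3^1*11^1*97^1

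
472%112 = 24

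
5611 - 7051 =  - 1440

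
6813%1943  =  984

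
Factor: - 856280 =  - 2^3*5^1*21407^1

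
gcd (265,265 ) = 265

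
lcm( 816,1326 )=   10608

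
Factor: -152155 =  -5^1*30431^1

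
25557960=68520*373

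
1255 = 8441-7186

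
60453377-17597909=42855468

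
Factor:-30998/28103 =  -2^1*11^1*157^( - 1) * 179^( - 1 ) * 1409^1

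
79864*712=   56863168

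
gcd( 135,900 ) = 45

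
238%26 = 4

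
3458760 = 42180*82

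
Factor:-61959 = - 3^1*19^1*1087^1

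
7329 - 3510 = 3819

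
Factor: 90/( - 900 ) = - 1/10 = -  2^ ( - 1)*5^ ( - 1 )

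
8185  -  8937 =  - 752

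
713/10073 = 713/10073= 0.07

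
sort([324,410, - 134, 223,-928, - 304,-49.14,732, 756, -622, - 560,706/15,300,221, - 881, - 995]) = [ - 995 , - 928, - 881, - 622, - 560, - 304,-134, - 49.14,706/15,221 , 223 , 300, 324 , 410,732,756]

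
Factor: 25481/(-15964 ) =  -2^( - 2 )*13^( - 1 )*83^1 =-83/52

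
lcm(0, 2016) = 0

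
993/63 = 15+16/21= 15.76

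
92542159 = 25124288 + 67417871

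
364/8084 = 91/2021  =  0.05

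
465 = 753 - 288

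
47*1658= 77926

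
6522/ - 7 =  - 932 + 2/7  =  - 931.71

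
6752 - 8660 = - 1908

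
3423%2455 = 968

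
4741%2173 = 395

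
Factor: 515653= 515653^1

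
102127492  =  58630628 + 43496864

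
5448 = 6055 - 607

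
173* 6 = 1038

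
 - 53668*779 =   -  41807372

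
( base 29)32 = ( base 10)89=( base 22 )41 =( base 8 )131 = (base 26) 3B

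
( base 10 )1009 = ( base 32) VH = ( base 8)1761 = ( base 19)2f2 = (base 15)474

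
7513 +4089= 11602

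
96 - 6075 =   -  5979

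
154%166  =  154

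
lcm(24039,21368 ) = 192312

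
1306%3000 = 1306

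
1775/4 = 443+ 3/4 = 443.75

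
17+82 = 99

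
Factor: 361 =19^2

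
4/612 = 1/153 = 0.01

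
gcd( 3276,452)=4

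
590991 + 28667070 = 29258061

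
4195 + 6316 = 10511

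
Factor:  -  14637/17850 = - 2^ ( - 1 )*5^( - 2) * 41^1   =  - 41/50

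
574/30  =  19  +  2/15  =  19.13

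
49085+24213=73298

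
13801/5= 13801/5  =  2760.20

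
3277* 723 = 2369271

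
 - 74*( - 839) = 62086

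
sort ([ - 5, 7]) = [ - 5, 7] 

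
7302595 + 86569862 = 93872457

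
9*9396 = 84564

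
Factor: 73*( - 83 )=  - 6059 = -  73^1*83^1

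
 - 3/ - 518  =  3/518  =  0.01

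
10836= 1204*9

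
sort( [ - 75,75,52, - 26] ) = [ -75, - 26,52,75 ] 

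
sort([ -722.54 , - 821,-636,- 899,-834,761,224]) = [ - 899,-834, - 821, - 722.54,- 636, 224, 761] 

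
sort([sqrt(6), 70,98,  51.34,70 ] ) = [ sqrt(6 ) , 51.34, 70, 70,  98]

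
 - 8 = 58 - 66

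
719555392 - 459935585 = 259619807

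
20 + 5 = 25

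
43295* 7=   303065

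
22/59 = 22/59= 0.37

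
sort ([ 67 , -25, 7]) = [-25,7,67 ]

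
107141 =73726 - -33415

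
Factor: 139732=2^2*  181^1*193^1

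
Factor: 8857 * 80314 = 711341098 = 2^1*13^1*17^1 * 521^1*3089^1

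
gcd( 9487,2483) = 1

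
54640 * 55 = 3005200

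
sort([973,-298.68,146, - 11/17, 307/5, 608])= [ - 298.68,  -  11/17,  307/5,146, 608,  973]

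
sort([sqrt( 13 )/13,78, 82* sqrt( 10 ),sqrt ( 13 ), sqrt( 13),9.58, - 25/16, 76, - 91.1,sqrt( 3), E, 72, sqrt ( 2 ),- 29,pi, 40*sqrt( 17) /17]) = [ - 91.1,  -  29, - 25/16,  sqrt(13 ) /13,sqrt( 2),sqrt(3 ), E, pi, sqrt( 13 ) , sqrt( 13),9.58,40*sqrt( 17 ) /17, 72, 76  ,  78, 82*sqrt( 10)]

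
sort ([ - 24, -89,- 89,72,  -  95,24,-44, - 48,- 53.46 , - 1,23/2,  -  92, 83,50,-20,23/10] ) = [-95, - 92, - 89,  -  89,  -  53.46, -48, - 44, - 24, - 20, - 1,  23/10, 23/2, 24,  50,72,83 ] 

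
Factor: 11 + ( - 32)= - 3^1*7^1 = -  21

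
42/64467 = 14/21489  =  0.00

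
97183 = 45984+51199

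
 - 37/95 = -1 + 58/95 = - 0.39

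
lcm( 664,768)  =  63744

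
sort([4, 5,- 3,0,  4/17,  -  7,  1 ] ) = [ - 7, - 3, 0 , 4/17, 1, 4, 5]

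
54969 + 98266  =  153235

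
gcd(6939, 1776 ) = 3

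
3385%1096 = 97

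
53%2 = 1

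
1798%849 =100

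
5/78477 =5/78477 = 0.00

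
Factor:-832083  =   - 3^1*7^1*39623^1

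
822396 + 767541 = 1589937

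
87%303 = 87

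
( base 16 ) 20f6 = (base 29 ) A0S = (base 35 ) 6V3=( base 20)111i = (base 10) 8438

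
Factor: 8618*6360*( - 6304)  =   -2^9*3^1*5^1*31^1*53^1*139^1 *197^1 = - 345525265920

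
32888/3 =32888/3 = 10962.67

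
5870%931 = 284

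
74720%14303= 3205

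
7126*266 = 1895516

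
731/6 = 731/6 = 121.83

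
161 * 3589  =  577829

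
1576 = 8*197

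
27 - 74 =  - 47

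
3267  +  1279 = 4546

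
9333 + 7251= 16584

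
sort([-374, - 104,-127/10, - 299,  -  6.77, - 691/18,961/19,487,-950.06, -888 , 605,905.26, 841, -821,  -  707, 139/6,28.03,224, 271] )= [  -  950.06,-888,  -  821,-707, - 374,-299 , - 104, -691/18, - 127/10, - 6.77 , 139/6,28.03,961/19,224,271, 487, 605,  841, 905.26] 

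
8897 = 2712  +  6185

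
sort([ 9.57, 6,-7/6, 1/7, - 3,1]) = [ - 3, - 7/6,1/7, 1, 6 , 9.57]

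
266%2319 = 266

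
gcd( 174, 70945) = 1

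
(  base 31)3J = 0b1110000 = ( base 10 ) 112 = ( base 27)44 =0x70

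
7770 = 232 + 7538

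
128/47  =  2 + 34/47  =  2.72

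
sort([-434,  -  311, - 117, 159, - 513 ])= [ - 513 ,-434, - 311, - 117 , 159 ]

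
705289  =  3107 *227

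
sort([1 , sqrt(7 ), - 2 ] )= [ - 2, 1 , sqrt(  7)]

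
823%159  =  28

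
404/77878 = 202/38939 = 0.01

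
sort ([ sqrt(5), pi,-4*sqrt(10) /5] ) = [ - 4*sqrt( 10)/5, sqrt( 5 ),pi] 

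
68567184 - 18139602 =50427582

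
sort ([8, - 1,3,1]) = [  -  1, 1 , 3, 8 ]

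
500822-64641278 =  - 64140456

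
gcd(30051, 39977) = 7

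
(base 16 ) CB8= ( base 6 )23024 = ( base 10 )3256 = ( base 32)35o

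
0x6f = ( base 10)111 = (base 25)4B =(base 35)36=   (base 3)11010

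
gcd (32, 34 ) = 2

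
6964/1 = 6964 = 6964.00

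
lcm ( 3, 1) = 3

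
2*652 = 1304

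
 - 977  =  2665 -3642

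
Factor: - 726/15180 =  -11/230 = -2^( - 1)*5^ ( - 1 )*11^1*23^(-1 ) 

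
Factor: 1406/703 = 2 = 2^1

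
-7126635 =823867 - 7950502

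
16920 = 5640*3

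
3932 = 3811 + 121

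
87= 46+41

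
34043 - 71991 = - 37948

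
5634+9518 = 15152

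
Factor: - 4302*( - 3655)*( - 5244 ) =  -82455659640 = -2^3*3^3*5^1 *17^1*19^1*23^1 *43^1 * 239^1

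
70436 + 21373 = 91809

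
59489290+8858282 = 68347572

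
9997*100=999700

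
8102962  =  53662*151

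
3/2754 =1/918  =  0.00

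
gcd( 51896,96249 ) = 1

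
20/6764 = 5/1691 =0.00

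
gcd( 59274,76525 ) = 1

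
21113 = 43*491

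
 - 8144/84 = - 2036/21=- 96.95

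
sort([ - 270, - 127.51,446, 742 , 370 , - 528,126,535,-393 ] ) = [ - 528, - 393, - 270, - 127.51 , 126,370,446,535, 742 ] 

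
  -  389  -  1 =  -390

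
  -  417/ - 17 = 24 + 9/17 =24.53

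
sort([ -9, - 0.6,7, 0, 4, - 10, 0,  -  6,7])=[ - 10, - 9, - 6,-0.6,0,0,4,7, 7 ]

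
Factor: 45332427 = 3^1 * 7^1*347^1*6221^1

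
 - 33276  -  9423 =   -  42699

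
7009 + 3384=10393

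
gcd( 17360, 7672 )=56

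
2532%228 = 24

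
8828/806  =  4414/403 = 10.95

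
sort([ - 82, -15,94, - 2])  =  [ - 82, - 15,  -  2,94 ]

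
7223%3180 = 863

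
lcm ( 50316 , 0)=0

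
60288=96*628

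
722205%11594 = 3377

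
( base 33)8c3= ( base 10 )9111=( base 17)1e8g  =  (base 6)110103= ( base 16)2397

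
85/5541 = 85/5541 =0.02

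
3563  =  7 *509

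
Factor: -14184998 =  - 2^1*89^1 * 79691^1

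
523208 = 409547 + 113661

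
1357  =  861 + 496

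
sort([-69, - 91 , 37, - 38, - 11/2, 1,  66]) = [ - 91, - 69 , - 38,  -  11/2, 1,37,66 ]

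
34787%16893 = 1001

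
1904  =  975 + 929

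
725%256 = 213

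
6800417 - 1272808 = 5527609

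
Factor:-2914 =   -  2^1*31^1 * 47^1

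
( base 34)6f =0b11011011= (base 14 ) 119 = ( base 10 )219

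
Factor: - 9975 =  - 3^1*5^2*7^1 * 19^1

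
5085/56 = 5085/56 = 90.80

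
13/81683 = 13/81683= 0.00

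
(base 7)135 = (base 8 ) 113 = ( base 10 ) 75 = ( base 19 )3I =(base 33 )29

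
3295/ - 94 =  - 3295/94 = - 35.05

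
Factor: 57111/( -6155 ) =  - 3^1*5^(- 1 )*1231^( - 1) * 19037^1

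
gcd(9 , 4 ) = 1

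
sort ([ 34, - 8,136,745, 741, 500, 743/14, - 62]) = [ - 62,-8,  34,743/14, 136,500, 741,745] 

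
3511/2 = 3511/2 = 1755.50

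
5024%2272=480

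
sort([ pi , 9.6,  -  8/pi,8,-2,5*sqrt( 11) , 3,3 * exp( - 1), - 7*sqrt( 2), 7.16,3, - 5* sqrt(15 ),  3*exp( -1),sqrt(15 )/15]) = [ - 5*sqrt (15 ), - 7*sqrt(2), - 8/pi, - 2,sqrt(15)/15, 3* exp( - 1 ),3*exp( - 1),3,3,pi,7.16 , 8, 9.6, 5*sqrt(11)] 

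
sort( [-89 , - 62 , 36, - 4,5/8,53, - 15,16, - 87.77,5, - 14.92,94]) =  [- 89, - 87.77,-62,- 15, - 14.92, - 4,5/8,5,16,36,53,94]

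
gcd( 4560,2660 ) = 380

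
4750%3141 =1609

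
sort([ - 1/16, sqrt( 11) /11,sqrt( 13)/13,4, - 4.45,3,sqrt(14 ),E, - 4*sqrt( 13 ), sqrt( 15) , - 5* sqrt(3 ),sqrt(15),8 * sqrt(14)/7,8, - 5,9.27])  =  [  -  4 * sqrt( 13)  , - 5*sqrt(3 ),-5, - 4.45 , - 1/16,  sqrt(13)/13, sqrt(11)/11,E, 3,sqrt( 14 ),sqrt( 15),sqrt( 15),4,8*sqrt( 14 )/7,8,9.27] 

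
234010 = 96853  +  137157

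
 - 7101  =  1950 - 9051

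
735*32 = 23520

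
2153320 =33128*65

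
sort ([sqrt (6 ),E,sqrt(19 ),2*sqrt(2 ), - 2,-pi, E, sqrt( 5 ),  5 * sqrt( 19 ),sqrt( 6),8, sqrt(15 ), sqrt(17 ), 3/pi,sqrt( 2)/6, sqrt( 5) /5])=[ - pi, - 2 , sqrt(2)/6, sqrt( 5)/5, 3/pi,sqrt(5) , sqrt(6),sqrt( 6) , E, E, 2*sqrt( 2 ), sqrt(15 ),sqrt ( 17 ),sqrt ( 19 ),  8, 5*sqrt ( 19 )]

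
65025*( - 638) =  - 41485950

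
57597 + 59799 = 117396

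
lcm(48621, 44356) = 2528292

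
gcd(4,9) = 1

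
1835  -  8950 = -7115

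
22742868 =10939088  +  11803780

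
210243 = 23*9141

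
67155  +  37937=105092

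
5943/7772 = 5943/7772 = 0.76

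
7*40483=283381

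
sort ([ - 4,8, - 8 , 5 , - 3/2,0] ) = [ - 8,-4, - 3/2, 0,  5, 8 ] 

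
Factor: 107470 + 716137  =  823607=23^1*35809^1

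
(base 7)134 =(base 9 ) 82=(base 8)112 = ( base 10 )74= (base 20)3e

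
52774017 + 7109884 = 59883901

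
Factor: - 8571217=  - 787^1*10891^1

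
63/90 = 7/10 = 0.70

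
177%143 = 34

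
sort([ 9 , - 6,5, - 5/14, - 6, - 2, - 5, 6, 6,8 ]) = [ - 6, - 6,-5, - 2, - 5/14,5, 6,6, 8, 9] 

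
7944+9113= 17057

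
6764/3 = 6764/3 = 2254.67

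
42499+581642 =624141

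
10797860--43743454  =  54541314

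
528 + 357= 885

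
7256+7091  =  14347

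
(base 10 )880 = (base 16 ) 370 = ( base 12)614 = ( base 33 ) QM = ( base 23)1F6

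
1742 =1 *1742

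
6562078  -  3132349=3429729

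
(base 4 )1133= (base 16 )5F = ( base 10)95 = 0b1011111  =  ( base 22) 47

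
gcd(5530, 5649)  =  7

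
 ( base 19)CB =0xEF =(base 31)7M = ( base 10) 239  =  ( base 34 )71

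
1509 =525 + 984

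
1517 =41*37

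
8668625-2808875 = 5859750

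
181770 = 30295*6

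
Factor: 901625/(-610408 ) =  - 2^( - 3)*5^3*41^(-1 )*1861^( - 1 )*7213^1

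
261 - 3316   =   - 3055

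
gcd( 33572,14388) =4796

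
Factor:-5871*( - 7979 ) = 3^1* 19^1 * 79^1*101^1*103^1 = 46844709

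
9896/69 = 143+29/69 = 143.42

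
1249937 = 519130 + 730807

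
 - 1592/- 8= 199/1 = 199.00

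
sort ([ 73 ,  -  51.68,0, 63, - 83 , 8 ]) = [ - 83,-51.68,0,8,63,73] 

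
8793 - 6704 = 2089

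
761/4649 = 761/4649 = 0.16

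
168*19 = 3192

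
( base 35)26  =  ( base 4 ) 1030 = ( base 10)76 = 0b1001100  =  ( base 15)51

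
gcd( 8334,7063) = 1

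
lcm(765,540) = 9180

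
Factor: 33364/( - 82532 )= - 19/47 = -  19^1*47^(  -  1)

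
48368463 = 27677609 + 20690854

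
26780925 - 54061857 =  - 27280932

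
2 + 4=6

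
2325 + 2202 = 4527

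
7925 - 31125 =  - 23200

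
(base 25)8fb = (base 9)7344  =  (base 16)150A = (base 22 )B2I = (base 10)5386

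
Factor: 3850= 2^1*5^2*7^1 * 11^1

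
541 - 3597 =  - 3056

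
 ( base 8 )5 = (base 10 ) 5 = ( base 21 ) 5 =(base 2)101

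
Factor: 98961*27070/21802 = 1339437135/10901 = 3^1 * 5^1*11^(-1)*991^( - 1)*2707^1*32987^1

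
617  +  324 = 941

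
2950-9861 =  - 6911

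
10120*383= 3875960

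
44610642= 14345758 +30264884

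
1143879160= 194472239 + 949406921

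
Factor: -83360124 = -2^2*3^3*771853^1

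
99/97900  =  9/8900 = 0.00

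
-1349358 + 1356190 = 6832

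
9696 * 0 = 0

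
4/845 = 4/845=0.00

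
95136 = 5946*16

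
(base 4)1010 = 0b1000100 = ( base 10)68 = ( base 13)53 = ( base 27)2E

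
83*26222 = 2176426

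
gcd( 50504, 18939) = 6313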